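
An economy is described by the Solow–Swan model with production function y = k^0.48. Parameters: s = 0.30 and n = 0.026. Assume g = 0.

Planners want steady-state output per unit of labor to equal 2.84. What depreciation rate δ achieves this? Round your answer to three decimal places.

At the steady state, Δk = 0, so s·k^α = (n + δ)·k.
Since y* = [s/(n + δ)]^(α/(1−α)), we have s/(n + δ) = (y*)^((1−α)/α) = 2.84^1.0833 = 3.0980.
Therefore n + δ = s / 3.0980 = 0.30 / 3.0980 = 0.0968, so δ = 0.0968 − 0.026 = 0.0708.

δ ≈ 0.071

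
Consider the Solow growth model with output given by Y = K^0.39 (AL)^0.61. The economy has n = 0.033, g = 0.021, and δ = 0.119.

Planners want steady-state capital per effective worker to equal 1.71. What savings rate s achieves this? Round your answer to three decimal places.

Steady state requires s·f(k) = (n + g + δ)·k, i.e. s·k^α = (n + g + δ)·k.
So s / (n + g + δ) = (k*)^(1−α) = 1.71^0.61 = 1.3872.
Therefore s = 1.3872 × (n + g + δ) = 1.3872 × 0.173 = 0.2400.

s ≈ 0.240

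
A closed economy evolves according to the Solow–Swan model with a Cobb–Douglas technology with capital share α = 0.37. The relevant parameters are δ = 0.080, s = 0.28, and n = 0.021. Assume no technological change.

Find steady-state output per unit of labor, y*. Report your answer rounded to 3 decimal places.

y* = 1.820

Steady state requires s·f(k) = (n + δ)·k, i.e. s·k^α = (n + δ)·k.
Dividing both sides by k: k^(1−α) = s / (n + δ).
k^0.63 = 0.28 / (0.021 + 0.080) = 0.28 / 0.101 = 2.7723
k* = 2.7723^(1/0.63) ≈ 5.0457
y* = (k*)^α = 5.0457^0.37 ≈ 1.8200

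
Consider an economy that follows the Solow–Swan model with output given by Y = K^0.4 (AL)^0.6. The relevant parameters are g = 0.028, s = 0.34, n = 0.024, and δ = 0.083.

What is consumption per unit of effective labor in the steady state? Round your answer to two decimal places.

c* ≈ 1.22

Steady state requires s·f(k) = (n + g + δ)·k, i.e. s·k^α = (n + g + δ)·k.
Dividing both sides by k: k^(1−α) = s / (n + g + δ).
k^0.6 = 0.34 / (0.024 + 0.028 + 0.083) = 0.34 / 0.135 = 2.5185
k* = 2.5185^(1/0.6) ≈ 4.6620
y* = (k*)^α = 4.6620^0.4 ≈ 1.8511
c* = (1 − s)·y* = (1 − 0.34) × 1.8511 ≈ 1.2217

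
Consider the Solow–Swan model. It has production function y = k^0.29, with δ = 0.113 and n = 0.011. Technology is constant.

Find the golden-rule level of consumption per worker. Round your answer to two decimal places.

At the golden rule, f'(k) = n + δ, so α·k^(α−1) = n + δ and k_gold = (α/(n + δ))^(1/(1−α)).
k_gold = (0.29/0.124)^(1/0.71) = 2.3387^1.4085 ≈ 3.3090
c_gold = f(k_gold) − (n + δ)·k_gold = 1.4149 − 0.124×3.3090 ≈ 1.0046

c_gold ≈ 1.00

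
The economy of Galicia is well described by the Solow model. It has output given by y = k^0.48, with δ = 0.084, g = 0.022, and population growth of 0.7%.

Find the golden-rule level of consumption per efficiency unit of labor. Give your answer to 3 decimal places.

At the golden rule, f'(k) = n + g + δ, so α·k^(α−1) = n + g + δ and k_gold = (α/(n + g + δ))^(1/(1−α)).
k_gold = (0.48/0.113)^(1/0.52) = 4.2478^1.9231 ≈ 16.1444
c_gold = f(k_gold) − (n + g + δ)·k_gold = 3.8006 − 0.113×16.1444 ≈ 1.9763

c_gold ≈ 1.976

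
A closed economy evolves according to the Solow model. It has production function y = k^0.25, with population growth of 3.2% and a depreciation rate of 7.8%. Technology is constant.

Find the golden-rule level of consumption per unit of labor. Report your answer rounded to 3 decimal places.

At the golden rule, f'(k) = n + δ, so α·k^(α−1) = n + δ and k_gold = (α/(n + δ))^(1/(1−α)).
k_gold = (0.25/0.110)^(1/0.75) = 2.2727^1.3333 ≈ 2.9880
c_gold = f(k_gold) − (n + δ)·k_gold = 1.3148 − 0.110×2.9880 ≈ 0.9861

c_gold ≈ 0.986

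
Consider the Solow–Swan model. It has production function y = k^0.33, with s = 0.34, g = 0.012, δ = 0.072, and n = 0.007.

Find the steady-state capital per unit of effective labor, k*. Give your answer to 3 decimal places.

Steady state requires s·f(k) = (n + g + δ)·k, i.e. s·k^α = (n + g + δ)·k.
Rearranging, k^(1−α) = s / (n + g + δ).
k^0.67 = 0.34 / (0.007 + 0.012 + 0.072) = 0.34 / 0.091 = 3.7363
k* = 3.7363^(1/0.67) ≈ 7.1514

k* = 7.151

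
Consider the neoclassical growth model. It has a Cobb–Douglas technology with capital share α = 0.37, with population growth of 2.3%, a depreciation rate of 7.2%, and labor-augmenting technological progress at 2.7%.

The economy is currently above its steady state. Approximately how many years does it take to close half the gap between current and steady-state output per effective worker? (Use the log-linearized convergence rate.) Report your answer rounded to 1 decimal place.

Near the steady state the convergence rate is λ = (1 − α)(n + g + δ).
λ = (1 − 0.37) × 0.122 = 0.63 × 0.122 = 0.07686
Half-life = ln 2 / λ = 0.6931 / 0.07686 ≈ 9.02 years

half-life ≈ 9.0 years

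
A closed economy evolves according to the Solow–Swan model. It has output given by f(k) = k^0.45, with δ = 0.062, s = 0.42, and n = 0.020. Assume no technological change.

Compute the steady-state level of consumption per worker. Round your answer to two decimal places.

Steady state requires s·f(k) = (n + δ)·k, i.e. s·k^α = (n + δ)·k.
Rearranging, k^(1−α) = s / (n + δ).
k^0.55 = 0.42 / (0.020 + 0.062) = 0.42 / 0.082 = 5.1220
k* = 5.1220^(1/0.55) ≈ 19.4935
y* = (k*)^α = 19.4935^0.45 ≈ 3.8058
c* = (1 − s)·y* = (1 − 0.42) × 3.8058 ≈ 2.2074

c* = 2.21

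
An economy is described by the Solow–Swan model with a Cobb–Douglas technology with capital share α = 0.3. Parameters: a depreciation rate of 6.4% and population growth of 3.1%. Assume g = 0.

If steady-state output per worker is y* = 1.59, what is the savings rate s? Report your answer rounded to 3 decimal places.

At the steady state, Δk = 0, so s·k^α = (n + δ)·k.
Since y* = [s/(n + δ)]^(α/(1−α)), we have s/(n + δ) = (y*)^((1−α)/α) = 1.59^2.3333 = 2.9507.
Therefore s = 2.9507 × (n + δ) = 2.9507 × 0.095 = 0.2803.

s ≈ 0.280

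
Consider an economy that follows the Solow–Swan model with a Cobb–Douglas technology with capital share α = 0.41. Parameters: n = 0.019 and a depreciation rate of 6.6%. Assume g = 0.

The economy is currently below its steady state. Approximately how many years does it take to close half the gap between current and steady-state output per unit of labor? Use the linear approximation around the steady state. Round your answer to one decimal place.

half-life ≈ 13.8 years

Near the steady state the convergence rate is λ = (1 − α)(n + δ).
λ = (1 − 0.41) × 0.085 = 0.59 × 0.085 = 0.05015
Half-life = ln 2 / λ = 0.6931 / 0.05015 ≈ 13.82 years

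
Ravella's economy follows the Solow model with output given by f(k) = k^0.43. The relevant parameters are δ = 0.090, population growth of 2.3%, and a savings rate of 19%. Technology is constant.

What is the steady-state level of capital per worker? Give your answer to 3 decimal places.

k* ≈ 2.488

In steady state, investment equals break-even investment: s·k^α = (n + δ)·k.
Rearranging, k^(1−α) = s / (n + δ).
k^0.57 = 0.19 / (0.023 + 0.090) = 0.19 / 0.113 = 1.6814
k* = 1.6814^(1/0.57) ≈ 2.4884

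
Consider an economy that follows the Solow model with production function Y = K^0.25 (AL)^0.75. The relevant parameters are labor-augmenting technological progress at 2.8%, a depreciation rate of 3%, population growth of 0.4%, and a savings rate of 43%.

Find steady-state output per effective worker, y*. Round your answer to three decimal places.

In steady state, investment equals break-even investment: s·k^α = (n + g + δ)·k.
Rearranging, k^(1−α) = s / (n + g + δ).
k^0.75 = 0.43 / (0.004 + 0.028 + 0.030) = 0.43 / 0.062 = 6.9355
k* = 6.9355^(1/0.75) ≈ 13.2263
y* = (k*)^α = 13.2263^0.25 ≈ 1.9070

y* ≈ 1.907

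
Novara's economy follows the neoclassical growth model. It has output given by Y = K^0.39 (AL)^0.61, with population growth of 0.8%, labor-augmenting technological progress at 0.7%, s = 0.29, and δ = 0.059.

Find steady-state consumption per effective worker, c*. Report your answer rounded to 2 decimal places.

c* = 1.70

In steady state, investment equals break-even investment: s·k^α = (n + g + δ)·k.
Dividing both sides by k: k^(1−α) = s / (n + g + δ).
k^0.61 = 0.29 / (0.008 + 0.007 + 0.059) = 0.29 / 0.074 = 3.9189
k* = 3.9189^(1/0.61) ≈ 9.3843
y* = (k*)^α = 9.3843^0.39 ≈ 2.3946
c* = (1 − s)·y* = (1 − 0.29) × 2.3946 ≈ 1.7002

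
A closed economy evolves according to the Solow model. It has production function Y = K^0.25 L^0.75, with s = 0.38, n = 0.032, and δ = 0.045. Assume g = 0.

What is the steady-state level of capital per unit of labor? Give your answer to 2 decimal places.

Steady state requires s·f(k) = (n + δ)·k, i.e. s·k^α = (n + δ)·k.
Rearranging, k^(1−α) = s / (n + δ).
k^0.75 = 0.38 / (0.032 + 0.045) = 0.38 / 0.077 = 4.9351
k* = 4.9351^(1/0.75) ≈ 8.4022

k* ≈ 8.40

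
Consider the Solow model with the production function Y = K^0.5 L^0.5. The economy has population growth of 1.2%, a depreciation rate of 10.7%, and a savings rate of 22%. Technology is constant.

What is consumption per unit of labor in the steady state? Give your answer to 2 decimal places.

In steady state, investment equals break-even investment: s·k^α = (n + δ)·k.
Rearranging, k^(1−α) = s / (n + δ).
k^0.5 = 0.22 / (0.012 + 0.107) = 0.22 / 0.119 = 1.8487
k* = 1.8487^(1/0.5) ≈ 3.4177
y* = (k*)^α = 3.4177^0.5 ≈ 1.8487
c* = (1 − s)·y* = (1 − 0.22) × 1.8487 ≈ 1.4420

c* ≈ 1.44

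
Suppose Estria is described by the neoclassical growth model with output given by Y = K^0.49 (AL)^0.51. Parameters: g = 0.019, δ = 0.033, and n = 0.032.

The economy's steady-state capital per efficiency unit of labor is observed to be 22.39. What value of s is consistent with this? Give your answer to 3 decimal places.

s ≈ 0.410

In steady state, investment equals break-even investment: s·k^α = (n + g + δ)·k.
So s / (n + g + δ) = (k*)^(1−α) = 22.39^0.51 = 4.8812.
Therefore s = 4.8812 × (n + g + δ) = 4.8812 × 0.084 = 0.4100.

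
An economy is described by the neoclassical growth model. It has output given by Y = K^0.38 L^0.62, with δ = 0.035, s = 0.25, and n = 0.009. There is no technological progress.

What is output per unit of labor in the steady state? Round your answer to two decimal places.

In steady state, investment equals break-even investment: s·k^α = (n + δ)·k.
Dividing both sides by k: k^(1−α) = s / (n + δ).
k^0.62 = 0.25 / (0.009 + 0.035) = 0.25 / 0.044 = 5.6818
k* = 5.6818^(1/0.62) ≈ 16.4783
y* = (k*)^α = 16.4783^0.38 ≈ 2.9002

y* ≈ 2.90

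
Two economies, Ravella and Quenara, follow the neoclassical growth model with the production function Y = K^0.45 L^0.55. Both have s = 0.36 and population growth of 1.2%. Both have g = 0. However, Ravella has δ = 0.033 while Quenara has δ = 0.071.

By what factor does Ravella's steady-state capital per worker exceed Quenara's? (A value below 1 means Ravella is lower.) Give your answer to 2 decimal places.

k*_R / k*_Q ≈ 3.04

Steady-state k* = [s/(n + δ)]^(1/(1−α)), so the ratio is [ (s_R/(n + δ)_R) / (s_Q/(n + δ)_Q) ]^1.8182.
s_R/(n + δ)_R = 0.36/0.045 = 8.0000; s_Q/(n + δ)_Q = 0.36/0.083 = 4.3373.
Ratio = (8.0000/4.3373)^1.8182 = 1.8445^1.8182 ≈ 3.0438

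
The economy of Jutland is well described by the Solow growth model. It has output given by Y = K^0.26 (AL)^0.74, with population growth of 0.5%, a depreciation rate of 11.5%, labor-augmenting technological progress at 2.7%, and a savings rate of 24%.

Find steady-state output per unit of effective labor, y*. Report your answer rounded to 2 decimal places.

Steady state requires s·f(k) = (n + g + δ)·k, i.e. s·k^α = (n + g + δ)·k.
Dividing both sides by k: k^(1−α) = s / (n + g + δ).
k^0.74 = 0.24 / (0.005 + 0.027 + 0.115) = 0.24 / 0.147 = 1.6327
k* = 1.6327^(1/0.74) ≈ 1.9396
y* = (k*)^α = 1.9396^0.26 ≈ 1.1880

y* ≈ 1.19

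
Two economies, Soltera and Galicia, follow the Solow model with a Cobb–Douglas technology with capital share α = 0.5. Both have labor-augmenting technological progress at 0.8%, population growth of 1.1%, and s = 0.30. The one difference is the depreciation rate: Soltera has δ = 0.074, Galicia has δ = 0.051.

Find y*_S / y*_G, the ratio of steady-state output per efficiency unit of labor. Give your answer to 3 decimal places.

Steady-state y* = [s/(n + g + δ)]^(α/(1−α)), so the ratio is [ (s_S/(n + g + δ)_S) / (s_G/(n + g + δ)_G) ]^1.
s_S/(n + g + δ)_S = 0.30/0.093 = 3.2258; s_G/(n + g + δ)_G = 0.30/0.070 = 4.2857.
Ratio = (3.2258/4.2857)^1 = 0.7527^1 ≈ 0.7527

y*_S / y*_G ≈ 0.753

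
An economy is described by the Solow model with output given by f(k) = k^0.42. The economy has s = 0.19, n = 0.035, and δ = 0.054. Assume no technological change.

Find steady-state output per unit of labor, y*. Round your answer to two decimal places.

y* = 1.73

In steady state, investment equals break-even investment: s·k^α = (n + δ)·k.
Rearranging, k^(1−α) = s / (n + δ).
k^0.58 = 0.19 / (0.035 + 0.054) = 0.19 / 0.089 = 2.1348
k* = 2.1348^(1/0.58) ≈ 3.6971
y* = (k*)^α = 3.6971^0.42 ≈ 1.7318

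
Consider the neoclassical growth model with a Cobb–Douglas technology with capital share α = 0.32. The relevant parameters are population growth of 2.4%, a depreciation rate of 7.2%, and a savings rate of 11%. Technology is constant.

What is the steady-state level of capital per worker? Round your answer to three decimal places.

k* ≈ 1.222

At the steady state, Δk = 0, so s·k^α = (n + δ)·k.
Dividing both sides by k: k^(1−α) = s / (n + δ).
k^0.68 = 0.11 / (0.024 + 0.072) = 0.11 / 0.096 = 1.1458
k* = 1.1458^(1/0.68) ≈ 1.2216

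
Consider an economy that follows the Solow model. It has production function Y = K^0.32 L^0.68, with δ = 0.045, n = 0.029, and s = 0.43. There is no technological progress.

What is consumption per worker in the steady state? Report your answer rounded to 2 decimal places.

c* = 1.30

At the steady state, Δk = 0, so s·k^α = (n + δ)·k.
Rearranging, k^(1−α) = s / (n + δ).
k^0.68 = 0.43 / (0.029 + 0.045) = 0.43 / 0.074 = 5.8108
k* = 5.8108^(1/0.68) ≈ 13.3008
y* = (k*)^α = 13.3008^0.32 ≈ 2.2890
c* = (1 − s)·y* = (1 − 0.43) × 2.2890 ≈ 1.3047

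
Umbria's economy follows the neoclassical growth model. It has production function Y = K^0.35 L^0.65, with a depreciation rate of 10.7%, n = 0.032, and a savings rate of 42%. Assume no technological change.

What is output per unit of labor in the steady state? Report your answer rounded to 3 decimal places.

y* = 1.814

Steady state requires s·f(k) = (n + δ)·k, i.e. s·k^α = (n + δ)·k.
Dividing both sides by k: k^(1−α) = s / (n + δ).
k^0.65 = 0.42 / (0.032 + 0.107) = 0.42 / 0.139 = 3.0216
k* = 3.0216^(1/0.65) ≈ 5.4806
y* = (k*)^α = 5.4806^0.35 ≈ 1.8138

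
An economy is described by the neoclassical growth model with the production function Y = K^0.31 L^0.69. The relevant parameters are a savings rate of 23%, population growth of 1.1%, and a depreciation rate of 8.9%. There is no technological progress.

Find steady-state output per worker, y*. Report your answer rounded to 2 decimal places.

y* ≈ 1.45

In steady state, investment equals break-even investment: s·k^α = (n + δ)·k.
Dividing both sides by k: k^(1−α) = s / (n + δ).
k^0.69 = 0.23 / (0.011 + 0.089) = 0.23 / 0.100 = 2.3000
k* = 2.3000^(1/0.69) ≈ 3.3438
y* = (k*)^α = 3.3438^0.31 ≈ 1.4538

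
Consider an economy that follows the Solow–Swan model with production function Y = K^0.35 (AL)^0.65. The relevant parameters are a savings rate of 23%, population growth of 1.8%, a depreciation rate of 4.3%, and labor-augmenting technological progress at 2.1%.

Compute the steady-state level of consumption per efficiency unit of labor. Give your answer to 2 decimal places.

c* = 1.34

In steady state, investment equals break-even investment: s·k^α = (n + g + δ)·k.
Dividing both sides by k: k^(1−α) = s / (n + g + δ).
k^0.65 = 0.23 / (0.018 + 0.021 + 0.043) = 0.23 / 0.082 = 2.8049
k* = 2.8049^(1/0.65) ≈ 4.8877
y* = (k*)^α = 4.8877^0.35 ≈ 1.7426
c* = (1 − s)·y* = (1 − 0.23) × 1.7426 ≈ 1.3418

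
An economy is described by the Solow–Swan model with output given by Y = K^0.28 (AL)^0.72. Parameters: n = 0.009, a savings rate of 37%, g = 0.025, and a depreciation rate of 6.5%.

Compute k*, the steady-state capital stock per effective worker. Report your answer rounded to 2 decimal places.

Steady state requires s·f(k) = (n + g + δ)·k, i.e. s·k^α = (n + g + δ)·k.
Dividing both sides by k: k^(1−α) = s / (n + g + δ).
k^0.72 = 0.37 / (0.009 + 0.025 + 0.065) = 0.37 / 0.099 = 3.7374
k* = 3.7374^(1/0.72) ≈ 6.2407

k* ≈ 6.24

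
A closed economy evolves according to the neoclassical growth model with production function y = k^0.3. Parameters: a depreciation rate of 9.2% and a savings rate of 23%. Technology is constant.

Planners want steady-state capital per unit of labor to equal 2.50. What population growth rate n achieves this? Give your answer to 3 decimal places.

In steady state, investment equals break-even investment: s·k^α = (n + δ)·k.
So s / (n + δ) = (k*)^(1−α) = 2.50^0.7 = 1.8991.
Therefore n + δ = s / 1.8991 = 0.23 / 1.8991 = 0.1211, so n = 0.1211 − 0.092 = 0.0291.

n ≈ 0.029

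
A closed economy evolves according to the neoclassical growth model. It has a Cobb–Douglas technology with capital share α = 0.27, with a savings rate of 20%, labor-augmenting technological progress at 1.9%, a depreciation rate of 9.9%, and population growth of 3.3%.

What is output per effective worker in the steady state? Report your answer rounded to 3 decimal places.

y* = 1.110

In steady state, investment equals break-even investment: s·k^α = (n + g + δ)·k.
Dividing both sides by k: k^(1−α) = s / (n + g + δ).
k^0.73 = 0.20 / (0.033 + 0.019 + 0.099) = 0.20 / 0.151 = 1.3245
k* = 1.3245^(1/0.73) ≈ 1.4696
y* = (k*)^α = 1.4696^0.27 ≈ 1.1095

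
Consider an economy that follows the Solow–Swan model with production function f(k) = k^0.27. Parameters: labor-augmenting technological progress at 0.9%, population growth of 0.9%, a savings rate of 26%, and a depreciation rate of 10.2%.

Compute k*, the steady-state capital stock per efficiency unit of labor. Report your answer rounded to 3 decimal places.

k* = 2.884

At the steady state, Δk = 0, so s·k^α = (n + g + δ)·k.
Dividing both sides by k: k^(1−α) = s / (n + g + δ).
k^0.73 = 0.26 / (0.009 + 0.009 + 0.102) = 0.26 / 0.120 = 2.1667
k* = 2.1667^(1/0.73) ≈ 2.8840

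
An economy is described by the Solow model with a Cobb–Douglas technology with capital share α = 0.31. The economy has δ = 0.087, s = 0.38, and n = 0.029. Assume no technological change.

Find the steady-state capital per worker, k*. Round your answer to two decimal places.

k* ≈ 5.58

In steady state, investment equals break-even investment: s·k^α = (n + δ)·k.
Dividing both sides by k: k^(1−α) = s / (n + δ).
k^0.69 = 0.38 / (0.029 + 0.087) = 0.38 / 0.116 = 3.2759
k* = 3.2759^(1/0.69) ≈ 5.5829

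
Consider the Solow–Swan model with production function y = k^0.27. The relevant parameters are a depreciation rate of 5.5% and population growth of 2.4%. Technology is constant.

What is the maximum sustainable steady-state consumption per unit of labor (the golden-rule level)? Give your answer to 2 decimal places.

At the golden rule, f'(k) = n + δ, so α·k^(α−1) = n + δ and k_gold = (α/(n + δ))^(1/(1−α)).
k_gold = (0.27/0.079)^(1/0.73) = 3.4177^1.3699 ≈ 5.3847
c_gold = f(k_gold) − (n + δ)·k_gold = 1.5755 − 0.079×5.3847 ≈ 1.1501

c_gold ≈ 1.15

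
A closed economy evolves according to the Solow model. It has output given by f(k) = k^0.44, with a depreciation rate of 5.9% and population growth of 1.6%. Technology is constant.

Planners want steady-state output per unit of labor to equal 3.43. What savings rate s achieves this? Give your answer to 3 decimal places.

s ≈ 0.360

Steady state requires s·f(k) = (n + δ)·k, i.e. s·k^α = (n + δ)·k.
Since y* = [s/(n + δ)]^(α/(1−α)), we have s/(n + δ) = (y*)^((1−α)/α) = 3.43^1.2727 = 4.8003.
Therefore s = 4.8003 × (n + δ) = 4.8003 × 0.075 = 0.3600.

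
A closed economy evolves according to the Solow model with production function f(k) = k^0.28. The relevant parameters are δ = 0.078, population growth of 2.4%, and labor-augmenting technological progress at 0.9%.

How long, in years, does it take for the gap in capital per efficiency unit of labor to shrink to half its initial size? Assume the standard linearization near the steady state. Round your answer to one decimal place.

Near the steady state the convergence rate is λ = (1 − α)(n + g + δ).
λ = (1 − 0.28) × 0.111 = 0.72 × 0.111 = 0.07992
Half-life = ln 2 / λ = 0.6931 / 0.07992 ≈ 8.67 years

half-life ≈ 8.7 years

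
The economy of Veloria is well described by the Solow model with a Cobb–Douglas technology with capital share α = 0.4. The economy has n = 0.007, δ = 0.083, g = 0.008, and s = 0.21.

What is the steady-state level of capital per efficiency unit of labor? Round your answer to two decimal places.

k* = 3.56

At the steady state, Δk = 0, so s·k^α = (n + g + δ)·k.
Rearranging, k^(1−α) = s / (n + g + δ).
k^0.6 = 0.21 / (0.007 + 0.008 + 0.083) = 0.21 / 0.098 = 2.1429
k* = 2.1429^(1/0.6) ≈ 3.5618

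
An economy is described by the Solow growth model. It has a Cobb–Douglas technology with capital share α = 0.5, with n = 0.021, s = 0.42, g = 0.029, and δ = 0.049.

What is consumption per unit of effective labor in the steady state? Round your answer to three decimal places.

c* ≈ 2.461

In steady state, investment equals break-even investment: s·k^α = (n + g + δ)·k.
Dividing both sides by k: k^(1−α) = s / (n + g + δ).
k^0.5 = 0.42 / (0.021 + 0.029 + 0.049) = 0.42 / 0.099 = 4.2424
k* = 4.2424^(1/0.5) ≈ 17.9980
y* = (k*)^α = 17.9980^0.5 ≈ 4.2424
c* = (1 − s)·y* = (1 − 0.42) × 4.2424 ≈ 2.4606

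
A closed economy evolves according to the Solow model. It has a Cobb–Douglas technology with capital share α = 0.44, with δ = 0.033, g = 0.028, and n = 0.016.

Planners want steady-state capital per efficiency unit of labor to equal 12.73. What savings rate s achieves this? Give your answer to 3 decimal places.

s ≈ 0.320

In steady state, investment equals break-even investment: s·k^α = (n + g + δ)·k.
So s / (n + g + δ) = (k*)^(1−α) = 12.73^0.56 = 4.1563.
Therefore s = 4.1563 × (n + g + δ) = 4.1563 × 0.077 = 0.3200.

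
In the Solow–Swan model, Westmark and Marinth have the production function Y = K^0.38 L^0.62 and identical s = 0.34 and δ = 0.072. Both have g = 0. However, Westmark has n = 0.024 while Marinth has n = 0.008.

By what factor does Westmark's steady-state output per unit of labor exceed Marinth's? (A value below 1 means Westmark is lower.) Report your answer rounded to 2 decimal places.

Steady-state y* = [s/(n + δ)]^(α/(1−α)), so the ratio is [ (s_W/(n + δ)_W) / (s_M/(n + δ)_M) ]^0.6129.
s_W/(n + δ)_W = 0.34/0.096 = 3.5417; s_M/(n + δ)_M = 0.34/0.080 = 4.2500.
Ratio = (3.5417/4.2500)^0.6129 = 0.8333^0.6129 ≈ 0.8943

ratio ≈ 0.89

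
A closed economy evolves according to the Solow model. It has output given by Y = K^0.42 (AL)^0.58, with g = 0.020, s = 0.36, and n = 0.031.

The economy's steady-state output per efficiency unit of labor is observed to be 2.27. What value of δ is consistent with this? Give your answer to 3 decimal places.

δ ≈ 0.065

At the steady state, Δk = 0, so s·k^α = (n + g + δ)·k.
Since y* = [s/(n + g + δ)]^(α/(1−α)), we have s/(n + g + δ) = (y*)^((1−α)/α) = 2.27^1.381 = 3.1022.
Therefore n + g + δ = s / 3.1022 = 0.36 / 3.1022 = 0.1160, so δ = 0.1160 − 0.051 = 0.0650.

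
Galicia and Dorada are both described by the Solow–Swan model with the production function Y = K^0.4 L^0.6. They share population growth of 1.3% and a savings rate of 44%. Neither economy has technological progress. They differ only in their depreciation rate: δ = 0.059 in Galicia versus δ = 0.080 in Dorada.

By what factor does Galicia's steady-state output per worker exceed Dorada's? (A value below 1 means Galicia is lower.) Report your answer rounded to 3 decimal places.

ratio ≈ 1.186

Steady-state y* = [s/(n + δ)]^(α/(1−α)), so the ratio is [ (s_G/(n + δ)_G) / (s_D/(n + δ)_D) ]^0.6667.
s_G/(n + δ)_G = 0.44/0.072 = 6.1111; s_D/(n + δ)_D = 0.44/0.093 = 4.7312.
Ratio = (6.1111/4.7312)^0.6667 = 1.2917^0.6667 ≈ 1.1861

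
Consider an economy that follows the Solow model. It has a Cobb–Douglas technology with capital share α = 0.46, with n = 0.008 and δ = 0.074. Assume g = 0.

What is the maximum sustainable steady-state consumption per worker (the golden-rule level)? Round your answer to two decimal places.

c_gold ≈ 2.35

At the golden rule, f'(k) = n + δ, so α·k^(α−1) = n + δ and k_gold = (α/(n + δ))^(1/(1−α)).
k_gold = (0.46/0.082)^(1/0.54) = 5.6098^1.8519 ≈ 24.3767
c_gold = f(k_gold) − (n + δ)·k_gold = 4.3452 − 0.082×24.3767 ≈ 2.3463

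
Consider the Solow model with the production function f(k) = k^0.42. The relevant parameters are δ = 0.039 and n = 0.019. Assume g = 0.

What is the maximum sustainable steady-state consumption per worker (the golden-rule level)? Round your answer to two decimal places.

At the golden rule, f'(k) = n + δ, so α·k^(α−1) = n + δ and k_gold = (α/(n + δ))^(1/(1−α)).
k_gold = (0.42/0.058)^(1/0.58) = 7.2414^1.7241 ≈ 30.3683
c_gold = f(k_gold) − (n + δ)·k_gold = 4.1939 − 0.058×30.3683 ≈ 2.4325

c_gold ≈ 2.43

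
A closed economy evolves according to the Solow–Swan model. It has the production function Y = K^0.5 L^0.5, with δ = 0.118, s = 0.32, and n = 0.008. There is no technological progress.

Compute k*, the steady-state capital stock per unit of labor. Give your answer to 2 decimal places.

k* = 6.45

In steady state, investment equals break-even investment: s·k^α = (n + δ)·k.
Dividing both sides by k: k^(1−α) = s / (n + δ).
k^0.5 = 0.32 / (0.008 + 0.118) = 0.32 / 0.126 = 2.5397
k* = 2.5397^(1/0.5) ≈ 6.4501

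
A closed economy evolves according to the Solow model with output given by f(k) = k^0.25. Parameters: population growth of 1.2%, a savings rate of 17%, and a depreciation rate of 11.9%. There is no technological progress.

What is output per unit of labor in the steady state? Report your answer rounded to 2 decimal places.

y* = 1.09

In steady state, investment equals break-even investment: s·k^α = (n + δ)·k.
Dividing both sides by k: k^(1−α) = s / (n + δ).
k^0.75 = 0.17 / (0.012 + 0.119) = 0.17 / 0.131 = 1.2977
k* = 1.2977^(1/0.75) ≈ 1.4155
y* = (k*)^α = 1.4155^0.25 ≈ 1.0908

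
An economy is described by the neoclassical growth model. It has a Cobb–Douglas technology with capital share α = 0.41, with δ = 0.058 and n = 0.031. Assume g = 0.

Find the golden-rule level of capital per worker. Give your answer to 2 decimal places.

The golden rule sets f'(k) = n + δ, i.e. α·k^(α−1) = n + δ.
So k^(1−α) = α / (n + δ) = 0.41 / 0.089 = 4.6067.
k_gold = 4.6067^(1/0.59) ≈ 13.3165

k_gold ≈ 13.32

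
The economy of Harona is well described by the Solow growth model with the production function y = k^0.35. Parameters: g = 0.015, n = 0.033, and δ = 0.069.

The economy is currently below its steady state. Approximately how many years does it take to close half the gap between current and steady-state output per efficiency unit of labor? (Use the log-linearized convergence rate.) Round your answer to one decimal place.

half-life ≈ 9.1 years

Near the steady state the convergence rate is λ = (1 − α)(n + g + δ).
λ = (1 − 0.35) × 0.117 = 0.65 × 0.117 = 0.07605
Half-life = ln 2 / λ = 0.6931 / 0.07605 ≈ 9.11 years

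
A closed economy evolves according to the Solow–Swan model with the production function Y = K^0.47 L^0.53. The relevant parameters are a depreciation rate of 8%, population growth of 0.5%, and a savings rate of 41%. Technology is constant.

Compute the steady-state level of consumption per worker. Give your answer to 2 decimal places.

c* ≈ 2.38

In steady state, investment equals break-even investment: s·k^α = (n + δ)·k.
Rearranging, k^(1−α) = s / (n + δ).
k^0.53 = 0.41 / (0.005 + 0.080) = 0.41 / 0.085 = 4.8235
k* = 4.8235^(1/0.53) ≈ 19.4699
y* = (k*)^α = 19.4699^0.47 ≈ 4.0365
c* = (1 − s)·y* = (1 − 0.41) × 4.0365 ≈ 2.3815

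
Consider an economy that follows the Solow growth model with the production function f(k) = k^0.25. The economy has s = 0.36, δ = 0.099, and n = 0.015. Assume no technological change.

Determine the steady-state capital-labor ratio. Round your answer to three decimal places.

At the steady state, Δk = 0, so s·k^α = (n + δ)·k.
Rearranging, k^(1−α) = s / (n + δ).
k^0.75 = 0.36 / (0.015 + 0.099) = 0.36 / 0.114 = 3.1579
k* = 3.1579^(1/0.75) ≈ 4.6330

k* = 4.633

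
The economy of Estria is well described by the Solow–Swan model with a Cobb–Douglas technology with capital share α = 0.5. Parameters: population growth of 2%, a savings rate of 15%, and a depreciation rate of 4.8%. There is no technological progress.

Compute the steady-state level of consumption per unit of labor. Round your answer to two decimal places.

c* = 1.88

In steady state, investment equals break-even investment: s·k^α = (n + δ)·k.
Dividing both sides by k: k^(1−α) = s / (n + δ).
k^0.5 = 0.15 / (0.020 + 0.048) = 0.15 / 0.068 = 2.2059
k* = 2.2059^(1/0.5) ≈ 4.8660
y* = (k*)^α = 4.8660^0.5 ≈ 2.2059
c* = (1 − s)·y* = (1 − 0.15) × 2.2059 ≈ 1.8750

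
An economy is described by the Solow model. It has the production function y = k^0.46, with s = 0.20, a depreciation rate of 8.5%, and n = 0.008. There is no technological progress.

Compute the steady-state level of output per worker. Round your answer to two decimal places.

Steady state requires s·f(k) = (n + δ)·k, i.e. s·k^α = (n + δ)·k.
Rearranging, k^(1−α) = s / (n + δ).
k^0.54 = 0.20 / (0.008 + 0.085) = 0.20 / 0.093 = 2.1505
k* = 2.1505^(1/0.54) ≈ 4.1287
y* = (k*)^α = 4.1287^0.46 ≈ 1.9199

y* = 1.92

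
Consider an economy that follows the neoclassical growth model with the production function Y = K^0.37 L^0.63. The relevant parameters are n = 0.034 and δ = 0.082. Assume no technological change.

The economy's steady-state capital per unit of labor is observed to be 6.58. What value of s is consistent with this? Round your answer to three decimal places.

Steady state requires s·f(k) = (n + δ)·k, i.e. s·k^α = (n + δ)·k.
So s / (n + δ) = (k*)^(1−α) = 6.58^0.63 = 3.2770.
Therefore s = 3.2770 × (n + δ) = 3.2770 × 0.116 = 0.3801.

s ≈ 0.380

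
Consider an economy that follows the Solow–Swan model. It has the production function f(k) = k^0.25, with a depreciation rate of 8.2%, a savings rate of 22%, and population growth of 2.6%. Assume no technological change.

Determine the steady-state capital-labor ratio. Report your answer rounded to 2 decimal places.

k* = 2.58

At the steady state, Δk = 0, so s·k^α = (n + δ)·k.
Dividing both sides by k: k^(1−α) = s / (n + δ).
k^0.75 = 0.22 / (0.026 + 0.082) = 0.22 / 0.108 = 2.0370
k* = 2.0370^(1/0.75) ≈ 2.5822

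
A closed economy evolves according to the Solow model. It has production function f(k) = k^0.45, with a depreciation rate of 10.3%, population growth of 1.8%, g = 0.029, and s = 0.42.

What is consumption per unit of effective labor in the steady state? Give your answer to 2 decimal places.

In steady state, investment equals break-even investment: s·k^α = (n + g + δ)·k.
Dividing both sides by k: k^(1−α) = s / (n + g + δ).
k^0.55 = 0.42 / (0.018 + 0.029 + 0.103) = 0.42 / 0.150 = 2.8000
k* = 2.8000^(1/0.55) ≈ 6.5015
y* = (k*)^α = 6.5015^0.45 ≈ 2.3220
c* = (1 − s)·y* = (1 − 0.42) × 2.3220 ≈ 1.3468

c* = 1.35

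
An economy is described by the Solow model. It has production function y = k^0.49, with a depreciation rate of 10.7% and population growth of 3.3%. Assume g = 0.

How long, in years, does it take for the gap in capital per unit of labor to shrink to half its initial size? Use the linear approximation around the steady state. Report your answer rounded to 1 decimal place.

Near the steady state the convergence rate is λ = (1 − α)(n + δ).
λ = (1 − 0.49) × 0.140 = 0.51 × 0.140 = 0.0714
Half-life = ln 2 / λ = 0.6931 / 0.0714 ≈ 9.71 years

t_½ ≈ 9.7 years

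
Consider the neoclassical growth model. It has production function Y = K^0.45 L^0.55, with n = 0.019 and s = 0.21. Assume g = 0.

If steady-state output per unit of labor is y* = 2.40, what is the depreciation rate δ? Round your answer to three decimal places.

δ ≈ 0.053

At the steady state, Δk = 0, so s·k^α = (n + δ)·k.
Since y* = [s/(n + δ)]^(α/(1−α)), we have s/(n + δ) = (y*)^((1−α)/α) = 2.40^1.2222 = 2.9154.
Therefore n + δ = s / 2.9154 = 0.21 / 2.9154 = 0.0720, so δ = 0.0720 − 0.019 = 0.0530.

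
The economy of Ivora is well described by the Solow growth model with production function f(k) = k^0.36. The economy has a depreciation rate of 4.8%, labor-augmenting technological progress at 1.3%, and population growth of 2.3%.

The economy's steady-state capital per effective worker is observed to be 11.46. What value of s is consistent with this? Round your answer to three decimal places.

At the steady state, Δk = 0, so s·k^α = (n + g + δ)·k.
So s / (n + g + δ) = (k*)^(1−α) = 11.46^0.64 = 4.7630.
Therefore s = 4.7630 × (n + g + δ) = 4.7630 × 0.084 = 0.4001.

s ≈ 0.400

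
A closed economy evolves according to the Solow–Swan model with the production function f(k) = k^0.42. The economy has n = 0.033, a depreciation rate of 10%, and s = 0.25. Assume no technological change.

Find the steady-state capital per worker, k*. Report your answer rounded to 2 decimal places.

In steady state, investment equals break-even investment: s·k^α = (n + δ)·k.
Rearranging, k^(1−α) = s / (n + δ).
k^0.58 = 0.25 / (0.033 + 0.100) = 0.25 / 0.133 = 1.8797
k* = 1.8797^(1/0.58) ≈ 2.9687

k* ≈ 2.97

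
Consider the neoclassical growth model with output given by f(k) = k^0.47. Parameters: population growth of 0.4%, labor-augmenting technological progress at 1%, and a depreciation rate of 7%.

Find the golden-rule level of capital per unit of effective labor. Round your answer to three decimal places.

The golden rule sets f'(k) = n + g + δ, i.e. α·k^(α−1) = n + g + δ.
So k^(1−α) = α / (n + g + δ) = 0.47 / 0.084 = 5.5952.
k_gold = 5.5952^(1/0.53) ≈ 25.7616

k_gold ≈ 25.762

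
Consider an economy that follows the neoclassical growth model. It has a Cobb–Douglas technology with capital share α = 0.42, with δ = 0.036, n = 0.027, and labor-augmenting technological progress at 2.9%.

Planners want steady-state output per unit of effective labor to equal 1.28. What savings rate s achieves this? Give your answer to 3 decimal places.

In steady state, investment equals break-even investment: s·k^α = (n + g + δ)·k.
Since y* = [s/(n + g + δ)]^(α/(1−α)), we have s/(n + g + δ) = (y*)^((1−α)/α) = 1.28^1.381 = 1.4062.
Therefore s = 1.4062 × (n + g + δ) = 1.4062 × 0.092 = 0.1294.

s ≈ 0.129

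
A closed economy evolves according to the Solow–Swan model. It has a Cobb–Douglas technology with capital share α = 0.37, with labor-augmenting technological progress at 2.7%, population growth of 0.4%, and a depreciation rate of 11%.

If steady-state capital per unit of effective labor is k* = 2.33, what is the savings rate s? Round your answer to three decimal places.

s ≈ 0.240

Steady state requires s·f(k) = (n + g + δ)·k, i.e. s·k^α = (n + g + δ)·k.
So s / (n + g + δ) = (k*)^(1−α) = 2.33^0.63 = 1.7039.
Therefore s = 1.7039 × (n + g + δ) = 1.7039 × 0.141 = 0.2402.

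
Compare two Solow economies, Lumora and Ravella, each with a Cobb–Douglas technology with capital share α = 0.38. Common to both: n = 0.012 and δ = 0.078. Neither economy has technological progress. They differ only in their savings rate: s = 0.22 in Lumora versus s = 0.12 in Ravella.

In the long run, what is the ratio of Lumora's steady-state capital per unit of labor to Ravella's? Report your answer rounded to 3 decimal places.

ratio ≈ 2.658

Steady-state k* = [s/(n + δ)]^(1/(1−α)), so the ratio is [ (s_L/(n + δ)_L) / (s_R/(n + δ)_R) ]^1.6129.
s_L/(n + δ)_L = 0.22/0.090 = 2.4444; s_R/(n + δ)_R = 0.12/0.090 = 1.3333.
Ratio = (2.4444/1.3333)^1.6129 = 1.8333^1.6129 ≈ 2.6581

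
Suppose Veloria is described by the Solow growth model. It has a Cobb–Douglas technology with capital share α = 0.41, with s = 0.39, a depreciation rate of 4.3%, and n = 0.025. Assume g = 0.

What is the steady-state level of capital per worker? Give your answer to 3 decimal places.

Steady state requires s·f(k) = (n + δ)·k, i.e. s·k^α = (n + δ)·k.
Rearranging, k^(1−α) = s / (n + δ).
k^0.59 = 0.39 / (0.025 + 0.043) = 0.39 / 0.068 = 5.7353
k* = 5.7353^(1/0.59) ≈ 19.3058

k* ≈ 19.306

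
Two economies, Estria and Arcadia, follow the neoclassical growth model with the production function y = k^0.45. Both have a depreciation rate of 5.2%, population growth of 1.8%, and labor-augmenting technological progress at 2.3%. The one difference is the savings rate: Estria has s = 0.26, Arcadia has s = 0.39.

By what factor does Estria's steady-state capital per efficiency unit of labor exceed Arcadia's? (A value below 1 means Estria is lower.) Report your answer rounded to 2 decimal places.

Steady-state k* = [s/(n + g + δ)]^(1/(1−α)), so the ratio is [ (s_E/(n + g + δ)_E) / (s_A/(n + g + δ)_A) ]^1.8182.
s_E/(n + g + δ)_E = 0.26/0.093 = 2.7957; s_A/(n + g + δ)_A = 0.39/0.093 = 4.1935.
Ratio = (2.7957/4.1935)^1.8182 = 0.6667^1.8182 ≈ 0.4785

ratio ≈ 0.48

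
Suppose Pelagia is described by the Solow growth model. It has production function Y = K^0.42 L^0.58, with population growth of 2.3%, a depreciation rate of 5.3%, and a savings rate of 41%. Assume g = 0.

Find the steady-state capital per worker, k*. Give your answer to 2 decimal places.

k* = 18.28

In steady state, investment equals break-even investment: s·k^α = (n + δ)·k.
Rearranging, k^(1−α) = s / (n + δ).
k^0.58 = 0.41 / (0.023 + 0.053) = 0.41 / 0.076 = 5.3947
k* = 5.3947^(1/0.58) ≈ 18.2815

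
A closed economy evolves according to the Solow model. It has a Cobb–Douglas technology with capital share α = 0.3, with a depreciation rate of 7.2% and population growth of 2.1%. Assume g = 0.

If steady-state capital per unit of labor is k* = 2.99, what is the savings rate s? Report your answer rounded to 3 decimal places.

In steady state, investment equals break-even investment: s·k^α = (n + δ)·k.
So s / (n + δ) = (k*)^(1−α) = 2.99^0.7 = 2.1526.
Therefore s = 2.1526 × (n + δ) = 2.1526 × 0.093 = 0.2002.

s ≈ 0.200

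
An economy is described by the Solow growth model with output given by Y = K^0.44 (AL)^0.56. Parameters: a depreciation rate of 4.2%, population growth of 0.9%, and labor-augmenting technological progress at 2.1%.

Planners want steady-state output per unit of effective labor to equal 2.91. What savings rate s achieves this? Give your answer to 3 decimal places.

In steady state, investment equals break-even investment: s·k^α = (n + g + δ)·k.
Since y* = [s/(n + g + δ)]^(α/(1−α)), we have s/(n + g + δ) = (y*)^((1−α)/α) = 2.91^1.2727 = 3.8940.
Therefore s = 3.8940 × (n + g + δ) = 3.8940 × 0.072 = 0.2804.

s ≈ 0.280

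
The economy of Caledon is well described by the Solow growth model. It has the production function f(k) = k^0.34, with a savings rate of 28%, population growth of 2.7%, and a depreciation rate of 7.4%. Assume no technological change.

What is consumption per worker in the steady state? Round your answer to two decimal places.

At the steady state, Δk = 0, so s·k^α = (n + δ)·k.
Dividing both sides by k: k^(1−α) = s / (n + δ).
k^0.66 = 0.28 / (0.027 + 0.074) = 0.28 / 0.101 = 2.7723
k* = 2.7723^(1/0.66) ≈ 4.6878
y* = (k*)^α = 4.6878^0.34 ≈ 1.6909
c* = (1 − s)·y* = (1 − 0.28) × 1.6909 ≈ 1.2174

c* ≈ 1.22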